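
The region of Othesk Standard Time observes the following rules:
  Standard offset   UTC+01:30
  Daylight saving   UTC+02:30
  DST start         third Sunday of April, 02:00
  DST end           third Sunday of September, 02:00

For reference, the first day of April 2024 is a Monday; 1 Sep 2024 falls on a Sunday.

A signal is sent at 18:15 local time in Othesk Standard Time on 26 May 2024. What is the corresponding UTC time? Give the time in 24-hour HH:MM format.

1 April 2024 is a Monday, so the first Sunday is April 7 and the third is April 21.
1 September 2024 is a Sunday, so the first Sunday is September 1 and the third is September 15.
Daylight saving runs 21 April – 15 September; 26 May 2024 is inside that window, so Othesk Standard Time is at UTC+02:30.
18:15 local − 2h30m = 15:45 UTC.

15:45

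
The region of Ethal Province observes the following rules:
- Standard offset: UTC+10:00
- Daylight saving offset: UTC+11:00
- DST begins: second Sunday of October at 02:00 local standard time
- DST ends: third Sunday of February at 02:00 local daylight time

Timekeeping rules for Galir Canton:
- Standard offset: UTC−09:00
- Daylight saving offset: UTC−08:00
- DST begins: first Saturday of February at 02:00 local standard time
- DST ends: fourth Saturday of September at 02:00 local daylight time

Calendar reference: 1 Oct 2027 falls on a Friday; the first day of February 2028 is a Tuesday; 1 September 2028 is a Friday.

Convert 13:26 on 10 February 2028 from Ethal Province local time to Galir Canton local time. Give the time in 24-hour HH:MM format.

1 October 2027 is a Friday, so the first Sunday is October 3 and the second is October 10.
1 February 2028 is a Tuesday, so the first Sunday is February 6 and the third is February 20.
Daylight saving runs 10 October 2027 – 20 February 2028; 10 February 2028 is inside that window, so Ethal Province is at UTC+11:00.
13:26 Ethal Province − 11h = 02:26 UTC.
1 February 2028 is a Tuesday, so the first Saturday is February 5.
1 September 2028 is a Friday, so the first Saturday is September 2 and the fourth is September 23.
At the standard offset (UTC−09:00), 02:26 UTC − 9h = 17:26 Galir Canton standard time (rolling into the previous day, 9 February 2028).
The standard-time date in Galir Canton, 9 February 2028, lies within the daylight-saving period (5 February – 23 September), so Galir Canton is on daylight time, UTC−08:00.
02:26 UTC − 8h = 18:26 Galir Canton (rolling into the previous day, 9 February 2028).

18:26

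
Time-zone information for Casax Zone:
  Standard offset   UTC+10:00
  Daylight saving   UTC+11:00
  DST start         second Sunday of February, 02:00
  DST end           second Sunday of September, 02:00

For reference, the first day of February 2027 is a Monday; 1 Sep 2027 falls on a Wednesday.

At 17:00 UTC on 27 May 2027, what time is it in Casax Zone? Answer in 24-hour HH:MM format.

04:00

1 February 2027 is a Monday, so the first Sunday is February 7 and the second is February 14.
1 September 2027 is a Wednesday, so the first Sunday is September 5 and the second is September 12.
At the standard offset (UTC+10:00), 17:00 UTC + 10h = 03:00 Casax Zone standard time (rolling into the next day, 28 May 2027).
The standard-time date in Casax Zone, 28 May 2027, falls between 14 February and 12 September, so daylight saving is in effect and Casax Zone is at UTC+11:00.
17:00 UTC + 11h = 04:00 local (rolling into the next day, 28 May 2027).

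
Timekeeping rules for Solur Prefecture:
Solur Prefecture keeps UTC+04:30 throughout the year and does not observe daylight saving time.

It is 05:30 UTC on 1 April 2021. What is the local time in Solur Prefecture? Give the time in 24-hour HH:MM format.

10:00

Solur Prefecture has no daylight saving, so its offset is UTC+04:30 year-round.
05:30 UTC + 4h30m = 10:00 local.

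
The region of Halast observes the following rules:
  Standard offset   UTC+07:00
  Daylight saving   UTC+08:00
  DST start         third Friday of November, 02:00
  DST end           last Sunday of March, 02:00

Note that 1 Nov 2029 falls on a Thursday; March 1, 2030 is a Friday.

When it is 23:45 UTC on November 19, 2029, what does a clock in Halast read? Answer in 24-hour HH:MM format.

1 November 2029 is a Thursday, so the first Friday is November 2 and the third is November 16.
1 March 2030 is a Friday, so Sundays fall on 3, 10, 17, 24, 31; the last is March 31.
At the standard offset (UTC+07:00), 23:45 UTC + 7h = 06:45 Halast standard time (rolling into the next day, 20 November 2029).
The standard-time date in Halast, November 20, 2029, lies within the daylight-saving period (16 November 2029 – 31 March 2030), so Halast is on daylight time, UTC+08:00.
23:45 UTC + 8h = 07:45 local (rolling into the next day, 20 November 2029).

07:45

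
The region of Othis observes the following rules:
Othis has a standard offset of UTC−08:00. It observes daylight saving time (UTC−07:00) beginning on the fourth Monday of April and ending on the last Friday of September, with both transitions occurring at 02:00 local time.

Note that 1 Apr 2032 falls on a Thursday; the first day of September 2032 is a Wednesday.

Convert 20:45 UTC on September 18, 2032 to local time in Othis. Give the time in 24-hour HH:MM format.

13:45

1 April 2032 is a Thursday, so the first Monday is April 5 and the fourth is April 26.
1 September 2032 is a Wednesday, so Fridays fall on 3, 10, 17, 24; the last is September 24.
At the standard offset (UTC−08:00), 20:45 UTC − 8h = 12:45 Othis standard time.
The standard-time date in Othis, September 18, 2032, lies within the daylight-saving period (26 April – 24 September), so Othis is on daylight time, UTC−07:00.
20:45 UTC − 7h = 13:45 local.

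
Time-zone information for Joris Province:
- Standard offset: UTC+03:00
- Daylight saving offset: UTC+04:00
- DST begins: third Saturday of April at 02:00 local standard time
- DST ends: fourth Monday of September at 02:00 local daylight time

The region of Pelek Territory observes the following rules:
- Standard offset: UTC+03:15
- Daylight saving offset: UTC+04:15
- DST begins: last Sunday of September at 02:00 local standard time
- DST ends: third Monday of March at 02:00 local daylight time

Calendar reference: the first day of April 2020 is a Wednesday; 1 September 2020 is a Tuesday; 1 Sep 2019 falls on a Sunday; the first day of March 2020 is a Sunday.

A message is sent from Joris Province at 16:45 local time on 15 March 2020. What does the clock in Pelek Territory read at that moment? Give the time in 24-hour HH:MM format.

1 April 2020 is a Wednesday, so the first Saturday is April 4 and the third is April 18.
1 September 2020 is a Tuesday, so the first Monday is September 7 and the fourth is September 28.
Daylight saving runs 18 April – 28 September; 15 March 2020 is outside that window, so Joris Province is on standard time at UTC+03:00.
16:45 Joris Province − 3h = 13:45 UTC.
1 September 2019 is a Sunday, so Sundays fall on 1, 8, 15, 22, 29; the last is September 29.
1 March 2020 is a Sunday, so the first Monday is March 2 and the third is March 16.
At the standard offset (UTC+03:15), 13:45 UTC + 3h15m = 17:00 Pelek Territory standard time.
The standard-time date in Pelek Territory, 15 March 2020, lies within the daylight-saving period (29 September 2019 – 16 March 2020), so Pelek Territory is on daylight time, UTC+04:15.
13:45 UTC + 4h15m = 18:00 Pelek Territory.

18:00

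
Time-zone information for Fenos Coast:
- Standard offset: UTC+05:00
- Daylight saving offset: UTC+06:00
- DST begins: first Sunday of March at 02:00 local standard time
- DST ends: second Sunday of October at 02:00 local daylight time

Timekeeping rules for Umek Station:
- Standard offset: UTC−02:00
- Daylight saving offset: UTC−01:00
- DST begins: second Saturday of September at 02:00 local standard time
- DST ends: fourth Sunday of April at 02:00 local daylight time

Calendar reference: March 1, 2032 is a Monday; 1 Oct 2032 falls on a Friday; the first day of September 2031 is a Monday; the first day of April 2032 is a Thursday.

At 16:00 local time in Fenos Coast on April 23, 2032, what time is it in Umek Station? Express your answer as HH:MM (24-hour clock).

09:00

1 March 2032 is a Monday, so the first Sunday is March 7.
1 October 2032 is a Friday, so the first Sunday is October 3 and the second is October 10.
Daylight saving runs 7 March – 10 October; April 23, 2032 is inside that window, so Fenos Coast is at UTC+06:00.
16:00 Fenos Coast − 6h = 10:00 UTC.
1 September 2031 is a Monday, so the first Saturday is September 6 and the second is September 13.
1 April 2032 is a Thursday, so the first Sunday is April 4 and the fourth is April 25.
At the standard offset (UTC−02:00), 10:00 UTC − 2h = 08:00 Umek Station standard time.
The standard-time date in Umek Station, April 23, 2032, falls between 13 September 2031 and 25 April 2032, so daylight saving is in effect and Umek Station is at UTC−01:00.
10:00 UTC − 1h = 09:00 Umek Station.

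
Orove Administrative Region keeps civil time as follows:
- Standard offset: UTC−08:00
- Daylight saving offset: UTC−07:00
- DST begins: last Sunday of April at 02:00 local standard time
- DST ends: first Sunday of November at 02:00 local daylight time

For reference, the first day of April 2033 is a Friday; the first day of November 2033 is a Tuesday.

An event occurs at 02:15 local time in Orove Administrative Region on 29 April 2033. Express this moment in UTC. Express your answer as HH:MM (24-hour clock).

09:15

1 April 2033 is a Friday, so Sundays fall on 3, 10, 17, 24; the last is April 24.
1 November 2033 is a Tuesday, so the first Sunday is November 6.
29 April 2033 lies within the daylight-saving period (24 April – 6 November), so Orove Administrative Region is on daylight time, UTC−07:00.
02:15 local + 7h = 09:15 UTC.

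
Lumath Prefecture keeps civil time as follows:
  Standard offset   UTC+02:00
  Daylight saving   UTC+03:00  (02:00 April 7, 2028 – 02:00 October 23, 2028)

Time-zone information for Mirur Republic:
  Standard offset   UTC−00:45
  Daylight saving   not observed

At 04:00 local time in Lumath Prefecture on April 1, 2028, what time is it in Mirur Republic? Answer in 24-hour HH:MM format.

01:15

April 1, 2028 does not fall between 7 April and 23 October, so daylight saving is not in effect and Lumath Prefecture is at UTC+02:00.
04:00 Lumath Prefecture − 2h = 02:00 UTC.
Mirur Republic stays on UTC−00:45 all year.
02:00 UTC − 0h45m = 01:15 Mirur Republic.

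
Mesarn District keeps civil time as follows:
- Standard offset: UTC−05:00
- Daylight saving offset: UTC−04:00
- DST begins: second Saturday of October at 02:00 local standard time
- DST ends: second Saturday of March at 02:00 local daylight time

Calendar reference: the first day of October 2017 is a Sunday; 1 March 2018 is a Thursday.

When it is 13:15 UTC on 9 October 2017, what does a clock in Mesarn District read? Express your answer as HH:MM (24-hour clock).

08:15

1 October 2017 is a Sunday, so the first Saturday is October 7 and the second is October 14.
1 March 2018 is a Thursday, so the first Saturday is March 3 and the second is March 10.
At the standard offset (UTC−05:00), 13:15 UTC − 5h = 08:15 Mesarn District standard time.
The standard-time date in Mesarn District, 9 October 2017, does not fall between 14 October 2017 and 10 March 2018, so daylight saving is not in effect and Mesarn District is at UTC−05:00.
13:15 UTC − 5h = 08:15 local.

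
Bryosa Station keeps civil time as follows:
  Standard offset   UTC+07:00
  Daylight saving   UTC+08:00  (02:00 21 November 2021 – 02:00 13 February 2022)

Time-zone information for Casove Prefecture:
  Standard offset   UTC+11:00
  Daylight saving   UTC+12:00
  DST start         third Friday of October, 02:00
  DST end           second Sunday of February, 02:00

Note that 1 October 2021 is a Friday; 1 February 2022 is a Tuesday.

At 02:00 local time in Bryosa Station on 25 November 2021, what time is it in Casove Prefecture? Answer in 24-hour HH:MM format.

25 November 2021 falls between 21 November 2021 and 13 February 2022, so daylight saving is in effect and Bryosa Station is at UTC+08:00.
02:00 Bryosa Station − 8h = 18:00 UTC (rolling into the previous day, 24 November 2021).
1 October 2021 is a Friday, so the first Friday is October 1 and the third is October 15.
1 February 2022 is a Tuesday, so the first Sunday is February 6 and the second is February 13.
At the standard offset (UTC+11:00), 18:00 UTC + 11h = 05:00 Casove Prefecture standard time (rolling into the next day, 25 November 2021).
Daylight saving runs 15 October 2021 – 13 February 2022; the standard-time date in Casove Prefecture, 25 November 2021, is inside that window, so Casove Prefecture is at UTC+12:00.
18:00 UTC + 12h = 06:00 Casove Prefecture (rolling into the next day, 25 November 2021).

06:00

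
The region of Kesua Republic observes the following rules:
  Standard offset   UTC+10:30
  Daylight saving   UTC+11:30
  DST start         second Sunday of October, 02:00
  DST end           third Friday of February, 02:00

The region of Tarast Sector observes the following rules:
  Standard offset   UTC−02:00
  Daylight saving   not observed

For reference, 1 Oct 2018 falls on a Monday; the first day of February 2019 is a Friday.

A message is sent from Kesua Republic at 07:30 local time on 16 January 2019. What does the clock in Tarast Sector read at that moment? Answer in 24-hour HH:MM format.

18:00

1 October 2018 is a Monday, so the first Sunday is October 7 and the second is October 14.
1 February 2019 is a Friday, so the first Friday is February 1 and the third is February 15.
16 January 2019 lies within the daylight-saving period (14 October 2018 – 15 February 2019), so Kesua Republic is on daylight time, UTC+11:30.
07:30 Kesua Republic − 11h30m = 20:00 UTC (rolling into the previous day, 15 January 2019).
Tarast Sector has no daylight saving, so its offset is UTC−02:00 year-round.
20:00 UTC − 2h = 18:00 Tarast Sector.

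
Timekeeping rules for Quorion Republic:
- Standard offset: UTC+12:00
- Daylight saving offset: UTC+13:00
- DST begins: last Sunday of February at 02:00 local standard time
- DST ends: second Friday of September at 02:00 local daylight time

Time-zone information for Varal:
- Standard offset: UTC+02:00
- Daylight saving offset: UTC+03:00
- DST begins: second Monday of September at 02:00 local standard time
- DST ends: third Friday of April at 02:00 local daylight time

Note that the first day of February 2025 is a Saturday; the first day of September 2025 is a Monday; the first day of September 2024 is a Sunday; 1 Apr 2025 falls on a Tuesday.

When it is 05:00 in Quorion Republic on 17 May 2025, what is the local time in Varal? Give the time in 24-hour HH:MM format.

18:00

1 February 2025 is a Saturday, so Sundays fall on 2, 9, 16, 23; the last is February 23.
1 September 2025 is a Monday, so the first Friday is September 5 and the second is September 12.
17 May 2025 falls between 23 February and 12 September, so daylight saving is in effect and Quorion Republic is at UTC+13:00.
05:00 Quorion Republic − 13h = 16:00 UTC (rolling into the previous day, 16 May 2025).
1 September 2024 is a Sunday, so the first Monday is September 2 and the second is September 9.
1 April 2025 is a Tuesday, so the first Friday is April 4 and the third is April 18.
At the standard offset (UTC+02:00), 16:00 UTC + 2h = 18:00 Varal standard time.
The standard-time date in Varal, 16 May 2025, is outside the daylight-saving period (9 September 2024 – 18 April 2025), so Varal is on standard time, UTC+02:00.
16:00 UTC + 2h = 18:00 Varal.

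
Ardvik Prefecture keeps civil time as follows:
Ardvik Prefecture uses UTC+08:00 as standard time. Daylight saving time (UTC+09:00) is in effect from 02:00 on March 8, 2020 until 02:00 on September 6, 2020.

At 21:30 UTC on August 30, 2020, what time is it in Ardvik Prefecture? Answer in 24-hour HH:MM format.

06:30

At the standard offset (UTC+08:00), 21:30 UTC + 8h = 05:30 Ardvik Prefecture standard time (rolling into the next day, 31 August 2020).
The standard-time date in Ardvik Prefecture, August 31, 2020, lies within the daylight-saving period (8 March – 6 September), so Ardvik Prefecture is on daylight time, UTC+09:00.
21:30 UTC + 9h = 06:30 local (rolling into the next day, 31 August 2020).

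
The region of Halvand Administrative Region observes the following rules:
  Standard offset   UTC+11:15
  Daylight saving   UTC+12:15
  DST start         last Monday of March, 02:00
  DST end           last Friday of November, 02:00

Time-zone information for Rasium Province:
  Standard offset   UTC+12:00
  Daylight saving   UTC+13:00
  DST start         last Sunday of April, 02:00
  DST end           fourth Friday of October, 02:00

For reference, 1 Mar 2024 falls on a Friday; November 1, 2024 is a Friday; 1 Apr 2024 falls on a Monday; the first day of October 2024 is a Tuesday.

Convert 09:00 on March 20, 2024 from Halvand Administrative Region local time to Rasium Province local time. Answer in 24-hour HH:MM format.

09:45

1 March 2024 is a Friday, so Mondays fall on 4, 11, 18, 25; the last is March 25.
1 November 2024 is a Friday, so Fridays fall on 1, 8, 15, 22, 29; the last is November 29.
March 20, 2024 does not fall between 25 March and 29 November, so daylight saving is not in effect and Halvand Administrative Region is at UTC+11:15.
09:00 Halvand Administrative Region − 11h15m = 21:45 UTC (rolling into the previous day, 19 March 2024).
1 April 2024 is a Monday, so Sundays fall on 7, 14, 21, 28; the last is April 28.
1 October 2024 is a Tuesday, so the first Friday is October 4 and the fourth is October 25.
At the standard offset (UTC+12:00), 21:45 UTC + 12h = 09:45 Rasium Province standard time (rolling into the next day, 20 March 2024).
Daylight saving runs 28 April – 25 October; the standard-time date in Rasium Province, March 20, 2024, is outside that window, so Rasium Province is on standard time at UTC+12:00.
21:45 UTC + 12h = 09:45 Rasium Province (rolling into the next day, 20 March 2024).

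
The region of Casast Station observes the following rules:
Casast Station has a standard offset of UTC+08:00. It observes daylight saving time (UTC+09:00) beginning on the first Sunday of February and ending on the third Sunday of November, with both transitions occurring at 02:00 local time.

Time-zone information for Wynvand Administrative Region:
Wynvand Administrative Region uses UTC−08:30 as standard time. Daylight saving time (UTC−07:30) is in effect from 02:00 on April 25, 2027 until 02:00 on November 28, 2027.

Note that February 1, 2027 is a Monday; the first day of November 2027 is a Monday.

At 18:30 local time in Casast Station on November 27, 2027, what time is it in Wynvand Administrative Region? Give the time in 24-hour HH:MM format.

03:00

1 February 2027 is a Monday, so the first Sunday is February 7.
1 November 2027 is a Monday, so the first Sunday is November 7 and the third is November 21.
November 27, 2027 does not fall between 7 February and 21 November, so daylight saving is not in effect and Casast Station is at UTC+08:00.
18:30 Casast Station − 8h = 10:30 UTC.
At the standard offset (UTC−08:30), 10:30 UTC − 8h30m = 02:00 Wynvand Administrative Region standard time.
The standard-time date in Wynvand Administrative Region, November 27, 2027, lies within the daylight-saving period (25 April – 28 November), so Wynvand Administrative Region is on daylight time, UTC−07:30.
10:30 UTC − 7h30m = 03:00 Wynvand Administrative Region.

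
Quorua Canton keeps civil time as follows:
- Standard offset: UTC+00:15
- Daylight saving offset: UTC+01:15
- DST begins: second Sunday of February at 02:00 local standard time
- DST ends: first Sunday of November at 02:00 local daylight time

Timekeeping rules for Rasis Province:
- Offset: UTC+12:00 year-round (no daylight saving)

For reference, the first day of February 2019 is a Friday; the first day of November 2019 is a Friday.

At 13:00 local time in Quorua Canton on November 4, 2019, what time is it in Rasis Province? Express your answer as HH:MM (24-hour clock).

1 February 2019 is a Friday, so the first Sunday is February 3 and the second is February 10.
1 November 2019 is a Friday, so the first Sunday is November 3.
November 4, 2019 is outside the daylight-saving period (10 February – 3 November), so Quorua Canton is on standard time, UTC+00:15.
13:00 Quorua Canton − 0h15m = 12:45 UTC.
Rasis Province stays on UTC+12:00 all year.
12:45 UTC + 12h = 00:45 Rasis Province (rolling into the next day, 5 November 2019).

00:45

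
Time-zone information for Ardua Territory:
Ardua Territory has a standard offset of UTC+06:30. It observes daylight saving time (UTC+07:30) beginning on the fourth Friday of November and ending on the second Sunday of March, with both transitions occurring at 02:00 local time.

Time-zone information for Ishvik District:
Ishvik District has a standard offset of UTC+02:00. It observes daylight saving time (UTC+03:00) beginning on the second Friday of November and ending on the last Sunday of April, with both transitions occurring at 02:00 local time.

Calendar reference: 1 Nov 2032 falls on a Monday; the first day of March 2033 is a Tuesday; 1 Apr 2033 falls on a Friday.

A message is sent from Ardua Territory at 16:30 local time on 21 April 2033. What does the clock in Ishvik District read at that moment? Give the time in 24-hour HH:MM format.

1 November 2032 is a Monday, so the first Friday is November 5 and the fourth is November 26.
1 March 2033 is a Tuesday, so the first Sunday is March 6 and the second is March 13.
21 April 2033 does not fall between 26 November 2032 and 13 March 2033, so daylight saving is not in effect and Ardua Territory is at UTC+06:30.
16:30 Ardua Territory − 6h30m = 10:00 UTC.
1 November 2032 is a Monday, so the first Friday is November 5 and the second is November 12.
1 April 2033 is a Friday, so Sundays fall on 3, 10, 17, 24; the last is April 24.
At the standard offset (UTC+02:00), 10:00 UTC + 2h = 12:00 Ishvik District standard time.
The standard-time date in Ishvik District, 21 April 2033, falls between 12 November 2032 and 24 April 2033, so daylight saving is in effect and Ishvik District is at UTC+03:00.
10:00 UTC + 3h = 13:00 Ishvik District.

13:00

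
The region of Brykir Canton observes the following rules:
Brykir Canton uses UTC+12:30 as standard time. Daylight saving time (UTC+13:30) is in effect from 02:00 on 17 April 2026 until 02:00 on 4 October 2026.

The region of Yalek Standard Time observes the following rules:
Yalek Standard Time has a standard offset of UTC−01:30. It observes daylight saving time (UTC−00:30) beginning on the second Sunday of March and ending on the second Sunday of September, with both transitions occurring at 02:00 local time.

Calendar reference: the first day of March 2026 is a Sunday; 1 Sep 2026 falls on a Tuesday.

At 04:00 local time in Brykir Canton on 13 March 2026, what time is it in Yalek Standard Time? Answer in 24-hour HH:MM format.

13 March 2026 is outside the daylight-saving period (17 April – 4 October), so Brykir Canton is on standard time, UTC+12:30.
04:00 Brykir Canton − 12h30m = 15:30 UTC (rolling into the previous day, 12 March 2026).
1 March 2026 is a Sunday, so the first Sunday is March 1 and the second is March 8.
1 September 2026 is a Tuesday, so the first Sunday is September 6 and the second is September 13.
At the standard offset (UTC−01:30), 15:30 UTC − 1h30m = 14:00 Yalek Standard Time standard time.
Daylight saving runs 8 March – 13 September; the standard-time date in Yalek Standard Time, 12 March 2026, is inside that window, so Yalek Standard Time is at UTC−00:30.
15:30 UTC − 0h30m = 15:00 Yalek Standard Time.

15:00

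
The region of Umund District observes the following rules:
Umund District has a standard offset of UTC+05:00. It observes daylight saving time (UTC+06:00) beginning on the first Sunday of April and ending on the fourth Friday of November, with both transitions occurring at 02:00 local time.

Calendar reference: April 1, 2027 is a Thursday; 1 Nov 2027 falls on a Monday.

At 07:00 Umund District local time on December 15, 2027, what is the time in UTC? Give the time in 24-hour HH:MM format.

02:00

1 April 2027 is a Thursday, so the first Sunday is April 4.
1 November 2027 is a Monday, so the first Friday is November 5 and the fourth is November 26.
December 15, 2027 does not fall between 4 April and 26 November, so daylight saving is not in effect and Umund District is at UTC+05:00.
07:00 local − 5h = 02:00 UTC.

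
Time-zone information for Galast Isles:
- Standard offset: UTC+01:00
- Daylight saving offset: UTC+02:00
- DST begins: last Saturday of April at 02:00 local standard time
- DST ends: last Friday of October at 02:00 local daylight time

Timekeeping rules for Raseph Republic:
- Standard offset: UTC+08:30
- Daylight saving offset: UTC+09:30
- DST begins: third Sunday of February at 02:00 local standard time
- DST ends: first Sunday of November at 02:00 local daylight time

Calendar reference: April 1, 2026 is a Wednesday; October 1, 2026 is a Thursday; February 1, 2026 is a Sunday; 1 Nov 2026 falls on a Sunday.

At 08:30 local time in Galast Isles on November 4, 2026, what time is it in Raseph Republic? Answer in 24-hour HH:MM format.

16:00

1 April 2026 is a Wednesday, so Saturdays fall on 4, 11, 18, 25; the last is April 25.
1 October 2026 is a Thursday, so Fridays fall on 2, 9, 16, 23, 30; the last is October 30.
Daylight saving runs 25 April – 30 October; November 4, 2026 is outside that window, so Galast Isles is on standard time at UTC+01:00.
08:30 Galast Isles − 1h = 07:30 UTC.
1 February 2026 is a Sunday, so the first Sunday is February 1 and the third is February 15.
1 November 2026 is a Sunday, so the first Sunday is November 1.
At the standard offset (UTC+08:30), 07:30 UTC + 8h30m = 16:00 Raseph Republic standard time.
The standard-time date in Raseph Republic, November 4, 2026, is outside the daylight-saving period (15 February – 1 November), so Raseph Republic is on standard time, UTC+08:30.
07:30 UTC + 8h30m = 16:00 Raseph Republic.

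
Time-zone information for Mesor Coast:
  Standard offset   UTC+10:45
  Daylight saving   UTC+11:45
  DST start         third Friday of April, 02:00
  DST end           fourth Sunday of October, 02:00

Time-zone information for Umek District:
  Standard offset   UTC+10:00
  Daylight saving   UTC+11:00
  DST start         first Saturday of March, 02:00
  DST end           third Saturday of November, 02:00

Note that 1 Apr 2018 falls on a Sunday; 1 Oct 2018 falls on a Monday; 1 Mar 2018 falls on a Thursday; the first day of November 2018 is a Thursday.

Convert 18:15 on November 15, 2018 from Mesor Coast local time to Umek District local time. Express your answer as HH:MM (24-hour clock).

1 April 2018 is a Sunday, so the first Friday is April 6 and the third is April 20.
1 October 2018 is a Monday, so the first Sunday is October 7 and the fourth is October 28.
November 15, 2018 is outside the daylight-saving period (20 April – 28 October), so Mesor Coast is on standard time, UTC+10:45.
18:15 Mesor Coast − 10h45m = 07:30 UTC.
1 March 2018 is a Thursday, so the first Saturday is March 3.
1 November 2018 is a Thursday, so the first Saturday is November 3 and the third is November 17.
At the standard offset (UTC+10:00), 07:30 UTC + 10h = 17:30 Umek District standard time.
The standard-time date in Umek District, November 15, 2018, lies within the daylight-saving period (3 March – 17 November), so Umek District is on daylight time, UTC+11:00.
07:30 UTC + 11h = 18:30 Umek District.

18:30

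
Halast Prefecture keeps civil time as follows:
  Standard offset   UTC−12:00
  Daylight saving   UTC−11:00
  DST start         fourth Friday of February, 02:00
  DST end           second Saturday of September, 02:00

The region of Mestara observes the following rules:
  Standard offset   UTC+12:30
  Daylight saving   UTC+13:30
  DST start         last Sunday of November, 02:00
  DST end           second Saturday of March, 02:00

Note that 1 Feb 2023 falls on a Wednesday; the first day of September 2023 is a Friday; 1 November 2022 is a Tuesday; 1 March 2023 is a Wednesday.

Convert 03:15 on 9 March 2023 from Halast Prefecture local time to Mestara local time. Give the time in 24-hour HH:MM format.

03:45

1 February 2023 is a Wednesday, so the first Friday is February 3 and the fourth is February 24.
1 September 2023 is a Friday, so the first Saturday is September 2 and the second is September 9.
Daylight saving runs 24 February – 9 September; 9 March 2023 is inside that window, so Halast Prefecture is at UTC−11:00.
03:15 Halast Prefecture + 11h = 14:15 UTC.
1 November 2022 is a Tuesday, so Sundays fall on 6, 13, 20, 27; the last is November 27.
1 March 2023 is a Wednesday, so the first Saturday is March 4 and the second is March 11.
At the standard offset (UTC+12:30), 14:15 UTC + 12h30m = 02:45 Mestara standard time (rolling into the next day, 10 March 2023).
Daylight saving runs 27 November 2022 – 11 March 2023; the standard-time date in Mestara, 10 March 2023, is inside that window, so Mestara is at UTC+13:30.
14:15 UTC + 13h30m = 03:45 Mestara (rolling into the next day, 10 March 2023).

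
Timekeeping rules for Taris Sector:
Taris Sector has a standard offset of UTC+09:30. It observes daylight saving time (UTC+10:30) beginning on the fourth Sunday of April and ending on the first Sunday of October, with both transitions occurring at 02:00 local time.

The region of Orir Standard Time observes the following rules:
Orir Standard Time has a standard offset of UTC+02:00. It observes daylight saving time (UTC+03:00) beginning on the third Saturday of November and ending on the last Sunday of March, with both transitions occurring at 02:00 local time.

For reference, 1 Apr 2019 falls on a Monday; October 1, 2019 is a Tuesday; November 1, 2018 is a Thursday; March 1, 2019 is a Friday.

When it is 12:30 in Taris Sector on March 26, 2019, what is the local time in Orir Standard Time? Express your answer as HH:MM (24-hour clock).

06:00

1 April 2019 is a Monday, so the first Sunday is April 7 and the fourth is April 28.
1 October 2019 is a Tuesday, so the first Sunday is October 6.
Daylight saving runs 28 April – 6 October; March 26, 2019 is outside that window, so Taris Sector is on standard time at UTC+09:30.
12:30 Taris Sector − 9h30m = 03:00 UTC.
1 November 2018 is a Thursday, so the first Saturday is November 3 and the third is November 17.
1 March 2019 is a Friday, so Sundays fall on 3, 10, 17, 24, 31; the last is March 31.
At the standard offset (UTC+02:00), 03:00 UTC + 2h = 05:00 Orir Standard Time standard time.
The standard-time date in Orir Standard Time, March 26, 2019, lies within the daylight-saving period (17 November 2018 – 31 March 2019), so Orir Standard Time is on daylight time, UTC+03:00.
03:00 UTC + 3h = 06:00 Orir Standard Time.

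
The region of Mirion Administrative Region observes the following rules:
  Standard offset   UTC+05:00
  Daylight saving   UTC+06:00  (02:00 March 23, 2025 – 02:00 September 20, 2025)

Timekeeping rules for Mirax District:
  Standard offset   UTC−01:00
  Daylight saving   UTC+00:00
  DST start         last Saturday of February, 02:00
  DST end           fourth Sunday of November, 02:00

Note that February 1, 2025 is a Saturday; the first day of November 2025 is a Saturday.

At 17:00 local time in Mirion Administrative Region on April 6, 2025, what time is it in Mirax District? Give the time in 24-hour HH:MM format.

Daylight saving runs 23 March – 20 September; April 6, 2025 is inside that window, so Mirion Administrative Region is at UTC+06:00.
17:00 Mirion Administrative Region − 6h = 11:00 UTC.
1 February 2025 is a Saturday, so Saturdays fall on 1, 8, 15, 22; the last is February 22.
1 November 2025 is a Saturday, so the first Sunday is November 2 and the fourth is November 23.
At the standard offset (UTC−01:00), 11:00 UTC − 1h = 10:00 Mirax District standard time.
Daylight saving runs 22 February – 23 November; the standard-time date in Mirax District, April 6, 2025, is inside that window, so Mirax District is at UTC+00:00.
11:00 UTC + 0h = 11:00 Mirax District.

11:00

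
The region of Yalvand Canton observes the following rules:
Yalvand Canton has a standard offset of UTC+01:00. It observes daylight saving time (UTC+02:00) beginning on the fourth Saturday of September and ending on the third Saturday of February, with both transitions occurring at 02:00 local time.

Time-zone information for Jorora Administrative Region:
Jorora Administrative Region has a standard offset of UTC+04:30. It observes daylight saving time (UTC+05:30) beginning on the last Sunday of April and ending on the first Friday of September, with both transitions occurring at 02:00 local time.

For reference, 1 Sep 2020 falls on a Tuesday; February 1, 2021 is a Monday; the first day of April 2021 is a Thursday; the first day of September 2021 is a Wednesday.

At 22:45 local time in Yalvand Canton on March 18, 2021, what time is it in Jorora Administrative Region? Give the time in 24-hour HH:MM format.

1 September 2020 is a Tuesday, so the first Saturday is September 5 and the fourth is September 26.
1 February 2021 is a Monday, so the first Saturday is February 6 and the third is February 20.
March 18, 2021 does not fall between 26 September 2020 and 20 February 2021, so daylight saving is not in effect and Yalvand Canton is at UTC+01:00.
22:45 Yalvand Canton − 1h = 21:45 UTC.
1 April 2021 is a Thursday, so Sundays fall on 4, 11, 18, 25; the last is April 25.
1 September 2021 is a Wednesday, so the first Friday is September 3.
At the standard offset (UTC+04:30), 21:45 UTC + 4h30m = 02:15 Jorora Administrative Region standard time (rolling into the next day, 19 March 2021).
Daylight saving runs 25 April – 3 September; the standard-time date in Jorora Administrative Region, March 19, 2021, is outside that window, so Jorora Administrative Region is on standard time at UTC+04:30.
21:45 UTC + 4h30m = 02:15 Jorora Administrative Region (rolling into the next day, 19 March 2021).

02:15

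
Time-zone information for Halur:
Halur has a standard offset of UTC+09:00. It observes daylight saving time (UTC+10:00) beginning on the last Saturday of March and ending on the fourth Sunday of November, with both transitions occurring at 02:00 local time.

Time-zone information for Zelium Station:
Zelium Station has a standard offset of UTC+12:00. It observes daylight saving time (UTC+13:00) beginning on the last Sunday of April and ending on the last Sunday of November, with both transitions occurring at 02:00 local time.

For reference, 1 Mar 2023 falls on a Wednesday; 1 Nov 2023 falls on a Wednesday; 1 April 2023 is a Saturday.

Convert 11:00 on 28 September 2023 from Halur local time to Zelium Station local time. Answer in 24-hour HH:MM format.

1 March 2023 is a Wednesday, so Saturdays fall on 4, 11, 18, 25; the last is March 25.
1 November 2023 is a Wednesday, so the first Sunday is November 5 and the fourth is November 26.
Daylight saving runs 25 March – 26 November; 28 September 2023 is inside that window, so Halur is at UTC+10:00.
11:00 Halur − 10h = 01:00 UTC.
1 April 2023 is a Saturday, so Sundays fall on 2, 9, 16, 23, 30; the last is April 30.
1 November 2023 is a Wednesday, so Sundays fall on 5, 12, 19, 26; the last is November 26.
At the standard offset (UTC+12:00), 01:00 UTC + 12h = 13:00 Zelium Station standard time.
The standard-time date in Zelium Station, 28 September 2023, falls between 30 April and 26 November, so daylight saving is in effect and Zelium Station is at UTC+13:00.
01:00 UTC + 13h = 14:00 Zelium Station.

14:00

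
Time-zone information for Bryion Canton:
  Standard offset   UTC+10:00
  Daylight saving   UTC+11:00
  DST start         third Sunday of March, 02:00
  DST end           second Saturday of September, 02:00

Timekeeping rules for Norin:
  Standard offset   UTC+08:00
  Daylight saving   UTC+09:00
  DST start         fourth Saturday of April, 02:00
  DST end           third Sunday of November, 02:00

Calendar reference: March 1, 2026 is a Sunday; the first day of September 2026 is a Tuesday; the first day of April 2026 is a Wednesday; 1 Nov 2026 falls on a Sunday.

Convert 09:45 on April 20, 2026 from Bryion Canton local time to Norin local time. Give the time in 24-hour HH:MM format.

1 March 2026 is a Sunday, so the first Sunday is March 1 and the third is March 15.
1 September 2026 is a Tuesday, so the first Saturday is September 5 and the second is September 12.
April 20, 2026 falls between 15 March and 12 September, so daylight saving is in effect and Bryion Canton is at UTC+11:00.
09:45 Bryion Canton − 11h = 22:45 UTC (rolling into the previous day, 19 April 2026).
1 April 2026 is a Wednesday, so the first Saturday is April 4 and the fourth is April 25.
1 November 2026 is a Sunday, so the first Sunday is November 1 and the third is November 15.
At the standard offset (UTC+08:00), 22:45 UTC + 8h = 06:45 Norin standard time (rolling into the next day, 20 April 2026).
The standard-time date in Norin, April 20, 2026, is outside the daylight-saving period (25 April – 15 November), so Norin is on standard time, UTC+08:00.
22:45 UTC + 8h = 06:45 Norin (rolling into the next day, 20 April 2026).

06:45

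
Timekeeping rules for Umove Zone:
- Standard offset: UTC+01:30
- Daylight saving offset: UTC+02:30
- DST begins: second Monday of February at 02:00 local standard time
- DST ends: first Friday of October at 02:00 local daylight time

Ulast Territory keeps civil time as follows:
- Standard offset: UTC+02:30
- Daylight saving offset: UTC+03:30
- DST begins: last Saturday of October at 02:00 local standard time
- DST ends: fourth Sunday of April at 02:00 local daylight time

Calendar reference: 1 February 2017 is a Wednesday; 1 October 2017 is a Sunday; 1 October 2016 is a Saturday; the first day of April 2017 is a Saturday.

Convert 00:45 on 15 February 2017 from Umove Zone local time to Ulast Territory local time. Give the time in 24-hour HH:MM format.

1 February 2017 is a Wednesday, so the first Monday is February 6 and the second is February 13.
1 October 2017 is a Sunday, so the first Friday is October 6.
Daylight saving runs 13 February – 6 October; 15 February 2017 is inside that window, so Umove Zone is at UTC+02:30.
00:45 Umove Zone − 2h30m = 22:15 UTC (rolling into the previous day, 14 February 2017).
1 October 2016 is a Saturday, so Saturdays fall on 1, 8, 15, 22, 29; the last is October 29.
1 April 2017 is a Saturday, so the first Sunday is April 2 and the fourth is April 23.
At the standard offset (UTC+02:30), 22:15 UTC + 2h30m = 00:45 Ulast Territory standard time (rolling into the next day, 15 February 2017).
The standard-time date in Ulast Territory, 15 February 2017, falls between 29 October 2016 and 23 April 2017, so daylight saving is in effect and Ulast Territory is at UTC+03:30.
22:15 UTC + 3h30m = 01:45 Ulast Territory (rolling into the next day, 15 February 2017).

01:45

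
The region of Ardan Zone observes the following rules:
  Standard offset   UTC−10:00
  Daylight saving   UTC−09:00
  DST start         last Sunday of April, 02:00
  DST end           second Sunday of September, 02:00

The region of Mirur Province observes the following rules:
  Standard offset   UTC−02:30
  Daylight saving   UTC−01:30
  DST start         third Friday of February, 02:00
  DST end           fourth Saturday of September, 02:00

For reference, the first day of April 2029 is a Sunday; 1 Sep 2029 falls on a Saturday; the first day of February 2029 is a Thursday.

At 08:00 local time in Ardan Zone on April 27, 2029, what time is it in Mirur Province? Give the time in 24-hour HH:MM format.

16:30

1 April 2029 is a Sunday, so Sundays fall on 1, 8, 15, 22, 29; the last is April 29.
1 September 2029 is a Saturday, so the first Sunday is September 2 and the second is September 9.
April 27, 2029 is outside the daylight-saving period (29 April – 9 September), so Ardan Zone is on standard time, UTC−10:00.
08:00 Ardan Zone + 10h = 18:00 UTC.
1 February 2029 is a Thursday, so the first Friday is February 2 and the third is February 16.
1 September 2029 is a Saturday, so the first Saturday is September 1 and the fourth is September 22.
At the standard offset (UTC−02:30), 18:00 UTC − 2h30m = 15:30 Mirur Province standard time.
The standard-time date in Mirur Province, April 27, 2029, lies within the daylight-saving period (16 February – 22 September), so Mirur Province is on daylight time, UTC−01:30.
18:00 UTC − 1h30m = 16:30 Mirur Province.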